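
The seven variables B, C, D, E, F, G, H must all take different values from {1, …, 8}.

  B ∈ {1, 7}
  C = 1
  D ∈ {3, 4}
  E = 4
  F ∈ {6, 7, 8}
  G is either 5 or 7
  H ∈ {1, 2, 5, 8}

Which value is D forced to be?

3

C must be 1 (only option left). Eliminate 1 elsewhere: B, H.
E's domain is down to {4}, so E = 4. So D can't be 4.
So D = 3.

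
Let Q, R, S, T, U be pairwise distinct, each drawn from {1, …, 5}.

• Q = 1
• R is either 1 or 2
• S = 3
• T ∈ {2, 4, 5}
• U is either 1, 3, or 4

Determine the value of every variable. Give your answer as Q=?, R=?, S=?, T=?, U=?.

Q must be 1 (only option left). Remove 1 from R, U.
R must be 2 (only option left). Strike 2 from T.
S must be 3 (only option left). So U can't be 3.
U has just one choice, so U = 4. So T can't be 4.
T's domain is down to {5}, so T = 5.

Q=1, R=2, S=3, T=5, U=4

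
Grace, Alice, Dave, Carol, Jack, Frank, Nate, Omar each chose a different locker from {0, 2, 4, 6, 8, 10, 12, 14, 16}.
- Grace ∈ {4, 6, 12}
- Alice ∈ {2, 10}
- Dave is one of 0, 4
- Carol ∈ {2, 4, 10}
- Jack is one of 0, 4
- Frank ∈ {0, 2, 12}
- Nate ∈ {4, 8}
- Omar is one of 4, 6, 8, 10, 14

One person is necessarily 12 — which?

Frank

The 8 variables draw from only 8 values {0, 2, 4, 6, 8, 10, 12, 14}, so each is used; only Omar can be 14, hence Omar = 14.
The 7 still-open variables together cover exactly {0, 2, 4, 6, 8, 10, 12} — 7 values for 7 variables — and 6 appears only in Grace's list, so Grace = 6.
The 6 still-open variables together cover exactly {0, 2, 4, 8, 10, 12} — 6 values for 6 variables — and 8 appears only in Nate's list, so Nate = 8.
Among the 5 still-open variables, 12 fits only Frank (and all 5 values in {0, 2, 4, 10, 12} must be used), so Frank = 12.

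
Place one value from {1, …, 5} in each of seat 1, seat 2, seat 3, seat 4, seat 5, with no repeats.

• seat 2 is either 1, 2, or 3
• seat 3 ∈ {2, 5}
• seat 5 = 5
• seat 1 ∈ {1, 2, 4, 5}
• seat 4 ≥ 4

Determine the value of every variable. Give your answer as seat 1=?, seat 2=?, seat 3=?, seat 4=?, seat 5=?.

seat 1=1, seat 2=3, seat 3=2, seat 4=4, seat 5=5

seat 5's domain is down to {5}, so seat 5 = 5. Remove 5 from seat 1, seat 3, seat 4.
seat 3 must be 2 (only option left). Eliminate 2 elsewhere: seat 1, seat 2.
seat 4 has just one choice, so seat 4 = 4. Strike 4 from seat 1.
seat 1's domain is down to {1}, so seat 1 = 1. Eliminate 1 elsewhere: seat 2.
seat 2's domain is down to {3}, so seat 2 = 3.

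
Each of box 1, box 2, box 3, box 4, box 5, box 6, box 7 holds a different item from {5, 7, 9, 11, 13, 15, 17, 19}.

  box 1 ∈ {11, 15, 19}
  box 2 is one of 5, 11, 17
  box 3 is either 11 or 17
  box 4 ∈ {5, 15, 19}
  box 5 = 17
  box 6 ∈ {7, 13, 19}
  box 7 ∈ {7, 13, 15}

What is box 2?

box 5 has just one choice, so box 5 = 17. Remove 17 from box 2, box 3.
box 3 must be 11 (only option left). So box 1, box 2 can't be 11.
So box 2 = 5.

5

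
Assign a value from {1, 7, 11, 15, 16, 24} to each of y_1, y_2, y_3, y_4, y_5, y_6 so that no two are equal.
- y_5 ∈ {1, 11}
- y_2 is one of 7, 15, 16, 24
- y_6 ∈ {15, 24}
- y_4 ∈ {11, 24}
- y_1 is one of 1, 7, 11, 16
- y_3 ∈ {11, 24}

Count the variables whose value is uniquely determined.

2

y_3 and y_4 between them cover only {11, 24} — a naked pair. Remove those values from y_1, y_2, y_5, y_6.
y_5 has just one choice, so y_5 = 1. Eliminate 1 elsewhere: y_1.
y_6's domain is down to {15}, so y_6 = 15. Eliminate 15 elsewhere: y_2.
Determined: y_5=1, y_6=15. The other variables each still have more than one consistent value. That makes 2.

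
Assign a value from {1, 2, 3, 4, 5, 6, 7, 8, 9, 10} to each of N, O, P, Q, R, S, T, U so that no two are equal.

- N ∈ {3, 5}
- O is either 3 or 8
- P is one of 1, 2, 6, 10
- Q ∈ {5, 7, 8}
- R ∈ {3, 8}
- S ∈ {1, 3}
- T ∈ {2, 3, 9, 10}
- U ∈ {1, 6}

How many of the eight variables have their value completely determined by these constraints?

4

The 2 variables O and R are confined to {3, 8}, which locks those values in; drop them from N, Q, S, T.
N must be 5 (only option left). Eliminate 5 elsewhere: Q.
That leaves Q = 7.
S's domain is down to {1}, so S = 1. So P, U can't be 1.
U has just one choice, so U = 6. Eliminate 6 elsewhere: P.
Determined: N=5, Q=7, S=1, U=6. The other variables each still have more than one consistent value. That makes 4.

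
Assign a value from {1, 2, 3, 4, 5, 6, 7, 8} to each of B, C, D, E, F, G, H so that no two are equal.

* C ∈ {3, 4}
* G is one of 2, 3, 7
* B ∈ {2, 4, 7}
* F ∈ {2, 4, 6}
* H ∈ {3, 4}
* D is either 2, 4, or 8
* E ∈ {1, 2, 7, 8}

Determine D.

8

The 7 variables together cover exactly {1, 2, 3, 4, 6, 7, 8} — 7 values for 7 variables — and 1 appears only in E's list, so E = 1.
The 6 still-open variables together cover exactly {2, 3, 4, 6, 7, 8} — 6 values for 6 variables — and 6 appears only in F's list, so F = 6.
Among the 5 still-open variables, 8 fits only D (and all 5 values in {2, 3, 4, 7, 8} must be used), so D = 8.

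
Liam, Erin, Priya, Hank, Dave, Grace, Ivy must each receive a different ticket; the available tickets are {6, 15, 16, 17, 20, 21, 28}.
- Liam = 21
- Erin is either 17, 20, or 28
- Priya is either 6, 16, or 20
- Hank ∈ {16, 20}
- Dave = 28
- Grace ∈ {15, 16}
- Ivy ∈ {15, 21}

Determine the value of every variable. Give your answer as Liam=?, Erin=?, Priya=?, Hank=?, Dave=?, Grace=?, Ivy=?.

Liam must be 21 (only option left). Remove 21 from Ivy.
Dave's domain is down to {28}, so Dave = 28. Strike 28 from Erin.
Ivy has just one choice, so Ivy = 15. Remove 15 from Grace.
That leaves Grace = 16. So Priya, Hank can't be 16.
Hank has just one choice, so Hank = 20. Strike 20 from Erin, Priya.
Erin's domain is down to {17}, so Erin = 17.
Priya has just one choice, so Priya = 6.

Liam=21, Erin=17, Priya=6, Hank=20, Dave=28, Grace=16, Ivy=15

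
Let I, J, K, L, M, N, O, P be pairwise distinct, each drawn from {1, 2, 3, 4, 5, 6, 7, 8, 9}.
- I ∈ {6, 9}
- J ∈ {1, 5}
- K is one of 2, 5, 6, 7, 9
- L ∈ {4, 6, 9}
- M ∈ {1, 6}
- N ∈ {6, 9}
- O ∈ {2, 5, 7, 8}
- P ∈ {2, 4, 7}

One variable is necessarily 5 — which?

J

The 8 variables together cover exactly {1, 2, 4, 5, 6, 7, 8, 9} — 8 values for 8 variables — and 8 appears only in O's list, so O = 8.
The 2 variables I and N are confined to {6, 9}, which locks those values in; drop them from K, L, M.
L's domain is down to {4}, so L = 4. Eliminate 4 elsewhere: P.
That leaves M = 1. Remove 1 from J.
So 5 goes to J.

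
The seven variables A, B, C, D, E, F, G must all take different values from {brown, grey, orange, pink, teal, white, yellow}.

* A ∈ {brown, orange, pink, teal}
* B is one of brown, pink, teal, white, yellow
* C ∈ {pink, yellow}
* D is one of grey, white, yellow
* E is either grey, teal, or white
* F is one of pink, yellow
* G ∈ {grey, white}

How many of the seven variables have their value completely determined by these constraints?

3

The 7 variables together cover exactly {brown, grey, orange, pink, teal, white, yellow} — 7 values for 7 variables — and orange appears only in A's list, so A = orange.
The 6 still-open variables draw from only 6 values {brown, grey, pink, teal, white, yellow}, so each is used; only B can be brown, hence B = brown.
Among the 5 still-open variables, teal fits only E (and all 5 values in {grey, pink, teal, white, yellow} must be used), so E = teal.
The 2 variables C and F are confined to {pink, yellow}, which locks those values in; drop them from D.
Determined: A=orange, B=brown, E=teal. The other variables each still have more than one consistent value. That makes 3.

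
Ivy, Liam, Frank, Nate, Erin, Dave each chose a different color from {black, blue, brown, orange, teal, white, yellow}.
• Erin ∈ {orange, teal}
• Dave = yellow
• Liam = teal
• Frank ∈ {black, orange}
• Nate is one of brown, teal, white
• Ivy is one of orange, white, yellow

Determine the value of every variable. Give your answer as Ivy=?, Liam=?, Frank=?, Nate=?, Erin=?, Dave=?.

Liam has just one choice, so Liam = teal. Remove teal from Nate, Erin.
Erin must be orange (only option left). Strike orange from Ivy, Frank.
Dave has just one choice, so Dave = yellow. Strike yellow from Ivy.
That leaves Ivy = white. Strike white from Nate.
Frank has just one choice, so Frank = black.
Nate must be brown (only option left).

Ivy=white, Liam=teal, Frank=black, Nate=brown, Erin=orange, Dave=yellow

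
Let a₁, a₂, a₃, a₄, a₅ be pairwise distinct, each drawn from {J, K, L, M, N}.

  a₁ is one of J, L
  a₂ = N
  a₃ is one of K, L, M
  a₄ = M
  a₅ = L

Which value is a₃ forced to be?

K

a₂ must be N (only option left).
That leaves a₄ = M. Strike M from a₃.
a₅'s domain is down to {L}, so a₅ = L. Strike L from a₁, a₃.
So a₃ = K.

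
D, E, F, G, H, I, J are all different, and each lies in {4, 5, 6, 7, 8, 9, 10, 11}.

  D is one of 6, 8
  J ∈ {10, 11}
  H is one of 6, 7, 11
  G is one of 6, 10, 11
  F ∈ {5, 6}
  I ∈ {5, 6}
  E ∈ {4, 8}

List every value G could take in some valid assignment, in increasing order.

10, 11

The 7 variables draw from only 7 values {4, 5, 6, 7, 8, 10, 11}, so each is used; only E can be 4, hence E = 4.
The 6 still-open variables draw from only 6 values {5, 6, 7, 8, 10, 11}, so each is used; only H can be 7, hence H = 7.
The 5 still-open variables draw from only 5 values {5, 6, 8, 10, 11}, so each is used; only D can be 8, hence D = 8.
F and I between them cover only {5, 6} — a naked pair. Remove those values from G.
No further eliminations apply; G can still be any of 10, 11.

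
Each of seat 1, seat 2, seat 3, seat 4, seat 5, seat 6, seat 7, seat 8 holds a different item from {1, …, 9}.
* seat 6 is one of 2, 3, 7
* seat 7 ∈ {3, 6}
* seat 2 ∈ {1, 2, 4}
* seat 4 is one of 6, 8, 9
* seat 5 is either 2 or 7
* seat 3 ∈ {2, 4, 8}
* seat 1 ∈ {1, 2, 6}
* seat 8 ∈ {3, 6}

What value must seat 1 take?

The 8 variables together cover exactly {1, 2, 3, 4, 6, 7, 8, 9} — 8 values for 8 variables — and 9 appears only in seat 4's list, so seat 4 = 9.
The 7 still-open variables draw from only 7 values {1, 2, 3, 4, 6, 7, 8}, so each is used; only seat 3 can be 8, hence seat 3 = 8.
Among the 6 still-open variables, 4 fits only seat 2 (and all 6 values in {1, 2, 3, 4, 6, 7} must be used), so seat 2 = 4.
The 5 still-open variables draw from only 5 values {1, 2, 3, 6, 7}, so each is used; only seat 1 can be 1, hence seat 1 = 1.

1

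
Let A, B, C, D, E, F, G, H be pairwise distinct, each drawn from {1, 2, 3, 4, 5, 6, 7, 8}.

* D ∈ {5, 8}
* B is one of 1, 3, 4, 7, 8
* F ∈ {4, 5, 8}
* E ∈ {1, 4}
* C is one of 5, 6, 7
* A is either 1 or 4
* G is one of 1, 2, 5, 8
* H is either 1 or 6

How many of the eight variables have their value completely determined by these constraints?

The 8 variables draw from only 8 values {1, 2, 3, 4, 5, 6, 7, 8}, so each is used; only G can be 2, hence G = 2.
The 7 still-open variables together cover exactly {1, 3, 4, 5, 6, 7, 8} — 7 values for 7 variables — and 3 appears only in B's list, so B = 3.
The 6 still-open variables draw from only 6 values {1, 4, 5, 6, 7, 8}, so each is used; only C can be 7, hence C = 7.
Among the 5 still-open variables, 6 fits only H (and all 5 values in {1, 4, 5, 6, 8} must be used), so H = 6.
A and E share exactly the 2 values {1, 4}; by pigeonhole those values go to them, so strike 1, 4 from F.
Determined: B=3, C=7, G=2, H=6. The other variables each still have more than one consistent value. That makes 4.

4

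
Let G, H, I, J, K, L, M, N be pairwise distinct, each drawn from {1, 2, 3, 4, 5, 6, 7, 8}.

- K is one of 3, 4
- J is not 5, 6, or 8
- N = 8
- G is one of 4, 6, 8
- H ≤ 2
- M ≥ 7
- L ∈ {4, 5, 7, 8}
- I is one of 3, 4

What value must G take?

6

N has just one choice, so N = 8. Strike 8 from G, L, M.
M has just one choice, so M = 7. So J, L can't be 7.
Among the 6 still-open variables, 5 fits only L (and all 6 values in {1, 2, 3, 4, 5, 6} must be used), so L = 5.
Among the 5 still-open variables, 6 fits only G (and all 5 values in {1, 2, 3, 4, 6} must be used), so G = 6.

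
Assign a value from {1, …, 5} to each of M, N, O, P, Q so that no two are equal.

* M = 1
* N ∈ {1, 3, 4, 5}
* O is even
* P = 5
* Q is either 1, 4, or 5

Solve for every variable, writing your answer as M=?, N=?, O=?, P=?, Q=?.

M's domain is down to {1}, so M = 1. So N, Q can't be 1.
That leaves P = 5. So N, Q can't be 5.
That leaves Q = 4. Eliminate 4 elsewhere: N, O.
N has just one choice, so N = 3.
O has just one choice, so O = 2.

M=1, N=3, O=2, P=5, Q=4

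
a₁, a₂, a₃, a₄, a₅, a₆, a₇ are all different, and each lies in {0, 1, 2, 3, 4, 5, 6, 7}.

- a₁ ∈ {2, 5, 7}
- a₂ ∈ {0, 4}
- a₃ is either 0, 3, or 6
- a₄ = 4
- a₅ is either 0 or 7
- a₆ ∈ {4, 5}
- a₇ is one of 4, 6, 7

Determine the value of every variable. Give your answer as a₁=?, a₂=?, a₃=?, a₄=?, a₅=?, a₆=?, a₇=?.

a₁=2, a₂=0, a₃=3, a₄=4, a₅=7, a₆=5, a₇=6

a₄ has just one choice, so a₄ = 4. Remove 4 from a₂, a₆, a₇.
a₆'s domain is down to {5}, so a₆ = 5. Eliminate 5 elsewhere: a₁.
a₂'s domain is down to {0}, so a₂ = 0. So a₃, a₅ can't be 0.
a₅ must be 7 (only option left). Eliminate 7 elsewhere: a₁, a₇.
a₇ must be 6 (only option left). Strike 6 from a₃.
a₁ has just one choice, so a₁ = 2.
a₃'s domain is down to {3}, so a₃ = 3.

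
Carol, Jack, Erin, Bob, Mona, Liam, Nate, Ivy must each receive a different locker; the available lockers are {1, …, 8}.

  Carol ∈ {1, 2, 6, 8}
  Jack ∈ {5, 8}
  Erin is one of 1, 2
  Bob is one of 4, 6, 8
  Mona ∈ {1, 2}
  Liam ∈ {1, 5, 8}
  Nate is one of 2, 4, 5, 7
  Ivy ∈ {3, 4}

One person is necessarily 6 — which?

Carol

The 8 variables draw from only 8 values {1, 2, 3, 4, 5, 6, 7, 8}, so each is used; only Ivy can be 3, hence Ivy = 3.
Among the 7 still-open variables, 7 fits only Nate (and all 7 values in {1, 2, 4, 5, 6, 7, 8} must be used), so Nate = 7.
The 6 still-open variables draw from only 6 values {1, 2, 4, 5, 6, 8}, so each is used; only Bob can be 4, hence Bob = 4.
Among the 5 still-open variables, 6 fits only Carol (and all 5 values in {1, 2, 5, 6, 8} must be used), so Carol = 6.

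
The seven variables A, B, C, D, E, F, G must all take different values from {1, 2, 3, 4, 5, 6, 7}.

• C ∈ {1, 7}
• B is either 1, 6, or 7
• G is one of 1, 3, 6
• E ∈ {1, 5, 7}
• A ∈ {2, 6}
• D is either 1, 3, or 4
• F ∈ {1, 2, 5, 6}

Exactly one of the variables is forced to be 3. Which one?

G

Among the 7 variables, 4 fits only D (and all 7 values in {1, 2, 3, 4, 5, 6, 7} must be used), so D = 4.
Among the 6 still-open variables, 3 fits only G (and all 6 values in {1, 2, 3, 5, 6, 7} must be used), so G = 3.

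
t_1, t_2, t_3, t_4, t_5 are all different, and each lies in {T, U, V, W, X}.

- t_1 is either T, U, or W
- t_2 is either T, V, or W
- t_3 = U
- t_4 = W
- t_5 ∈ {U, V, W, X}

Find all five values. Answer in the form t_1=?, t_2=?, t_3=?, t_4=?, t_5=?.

t_3 has just one choice, so t_3 = U. Eliminate U elsewhere: t_1, t_5.
t_4's domain is down to {W}, so t_4 = W. Strike W from t_1, t_2, t_5.
t_1's domain is down to {T}, so t_1 = T. So t_2 can't be T.
t_2's domain is down to {V}, so t_2 = V. So t_5 can't be V.
t_5 has just one choice, so t_5 = X.

t_1=T, t_2=V, t_3=U, t_4=W, t_5=X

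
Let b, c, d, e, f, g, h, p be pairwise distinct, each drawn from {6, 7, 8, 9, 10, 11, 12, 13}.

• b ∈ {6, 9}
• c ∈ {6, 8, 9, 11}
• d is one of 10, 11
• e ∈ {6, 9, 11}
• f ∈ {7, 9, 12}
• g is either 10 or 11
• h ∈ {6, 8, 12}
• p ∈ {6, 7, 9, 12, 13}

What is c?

The 8 variables draw from only 8 values {6, 7, 8, 9, 10, 11, 12, 13}, so each is used; only p can be 13, hence p = 13.
Among the 7 still-open variables, 7 fits only f (and all 7 values in {6, 7, 8, 9, 10, 11, 12} must be used), so f = 7.
The 6 still-open variables together cover exactly {6, 8, 9, 10, 11, 12} — 6 values for 6 variables — and 12 appears only in h's list, so h = 12.
Among the 5 still-open variables, 8 fits only c (and all 5 values in {6, 8, 9, 10, 11} must be used), so c = 8.

8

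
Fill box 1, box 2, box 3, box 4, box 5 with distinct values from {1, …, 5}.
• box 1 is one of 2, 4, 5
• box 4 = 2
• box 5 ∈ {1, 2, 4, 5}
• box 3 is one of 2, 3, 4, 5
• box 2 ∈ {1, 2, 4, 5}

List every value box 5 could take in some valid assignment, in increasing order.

box 4's domain is down to {2}, so box 4 = 2. Eliminate 2 elsewhere: box 1, box 2, box 3, box 5.
Among the 4 still-open variables, 3 fits only box 3 (and all 4 values in {1, 3, 4, 5} must be used), so box 3 = 3.
No further eliminations apply; box 5 can still be any of 1, 4, 5.

1, 4, 5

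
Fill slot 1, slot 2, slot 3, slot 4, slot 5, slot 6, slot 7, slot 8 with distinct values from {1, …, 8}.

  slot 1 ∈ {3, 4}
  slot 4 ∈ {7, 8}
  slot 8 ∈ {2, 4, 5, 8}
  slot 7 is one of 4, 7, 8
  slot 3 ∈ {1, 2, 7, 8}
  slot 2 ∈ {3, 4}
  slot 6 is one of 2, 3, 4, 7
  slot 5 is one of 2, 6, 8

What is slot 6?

Among the 8 variables, 1 fits only slot 3 (and all 8 values in {1, 2, 3, 4, 5, 6, 7, 8} must be used), so slot 3 = 1.
Among the 7 still-open variables, 5 fits only slot 8 (and all 7 values in {2, 3, 4, 5, 6, 7, 8} must be used), so slot 8 = 5.
The 6 still-open variables draw from only 6 values {2, 3, 4, 6, 7, 8}, so each is used; only slot 5 can be 6, hence slot 5 = 6.
The 5 still-open variables draw from only 5 values {2, 3, 4, 7, 8}, so each is used; only slot 6 can be 2, hence slot 6 = 2.

2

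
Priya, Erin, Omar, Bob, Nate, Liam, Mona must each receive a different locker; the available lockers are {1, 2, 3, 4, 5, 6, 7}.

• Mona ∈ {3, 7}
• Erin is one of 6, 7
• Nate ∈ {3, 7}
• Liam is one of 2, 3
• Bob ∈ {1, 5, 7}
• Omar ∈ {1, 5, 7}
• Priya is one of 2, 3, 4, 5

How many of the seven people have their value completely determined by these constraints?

3

Among the 7 variables, 4 fits only Priya (and all 7 values in {1, 2, 3, 4, 5, 6, 7} must be used), so Priya = 4.
The 6 still-open variables draw from only 6 values {1, 2, 3, 5, 6, 7}, so each is used; only Liam can be 2, hence Liam = 2.
The 5 still-open variables together cover exactly {1, 3, 5, 6, 7} — 5 values for 5 variables — and 6 appears only in Erin's list, so Erin = 6.
Nate and Mona between them cover only {3, 7} — a naked pair. Remove those values from Omar, Bob.
Determined: Priya=4, Erin=6, Liam=2. The other people each still have more than one consistent value. That makes 3.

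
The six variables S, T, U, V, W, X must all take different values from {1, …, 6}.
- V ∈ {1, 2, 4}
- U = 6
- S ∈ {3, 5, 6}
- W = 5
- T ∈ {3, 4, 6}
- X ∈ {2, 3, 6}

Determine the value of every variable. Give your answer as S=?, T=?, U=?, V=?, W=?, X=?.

U has just one choice, so U = 6. Strike 6 from S, T, X.
W must be 5 (only option left). Strike 5 from S.
S must be 3 (only option left). Remove 3 from T, X.
T must be 4 (only option left). So V can't be 4.
X has just one choice, so X = 2. Remove 2 from V.
V's domain is down to {1}, so V = 1.

S=3, T=4, U=6, V=1, W=5, X=2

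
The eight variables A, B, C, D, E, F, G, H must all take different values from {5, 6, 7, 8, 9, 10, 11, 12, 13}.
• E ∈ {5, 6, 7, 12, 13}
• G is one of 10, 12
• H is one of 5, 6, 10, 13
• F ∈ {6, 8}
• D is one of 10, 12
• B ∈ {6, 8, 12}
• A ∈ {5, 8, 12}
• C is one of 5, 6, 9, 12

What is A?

Among the 8 variables, 7 fits only E (and all 8 values in {5, 6, 7, 8, 9, 10, 12, 13} must be used), so E = 7.
The 7 still-open variables together cover exactly {5, 6, 8, 9, 10, 12, 13} — 7 values for 7 variables — and 9 appears only in C's list, so C = 9.
Among the 6 still-open variables, 13 fits only H (and all 6 values in {5, 6, 8, 10, 12, 13} must be used), so H = 13.
Among the 5 still-open variables, 5 fits only A (and all 5 values in {5, 6, 8, 10, 12} must be used), so A = 5.

5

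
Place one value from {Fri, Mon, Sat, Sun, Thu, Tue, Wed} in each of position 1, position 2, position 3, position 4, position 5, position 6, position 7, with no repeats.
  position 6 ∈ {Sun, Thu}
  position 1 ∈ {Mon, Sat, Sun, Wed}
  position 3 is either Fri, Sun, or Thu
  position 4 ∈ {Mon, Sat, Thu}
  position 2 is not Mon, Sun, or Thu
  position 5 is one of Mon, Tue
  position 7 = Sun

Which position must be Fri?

position 3

position 7's domain is down to {Sun}, so position 7 = Sun. Remove Sun from position 1, position 3, position 6.
position 6's domain is down to {Thu}, so position 6 = Thu. Strike Thu from position 3, position 4.
So Fri goes to position 3.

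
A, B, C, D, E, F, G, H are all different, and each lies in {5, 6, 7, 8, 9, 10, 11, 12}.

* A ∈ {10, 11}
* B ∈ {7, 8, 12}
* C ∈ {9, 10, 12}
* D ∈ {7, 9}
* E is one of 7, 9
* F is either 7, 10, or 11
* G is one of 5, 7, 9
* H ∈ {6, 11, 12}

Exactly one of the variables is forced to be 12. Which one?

C

The 8 variables together cover exactly {5, 6, 7, 8, 9, 10, 11, 12} — 8 values for 8 variables — and 5 appears only in G's list, so G = 5.
The 7 still-open variables draw from only 7 values {6, 7, 8, 9, 10, 11, 12}, so each is used; only H can be 6, hence H = 6.
The 6 still-open variables draw from only 6 values {7, 8, 9, 10, 11, 12}, so each is used; only B can be 8, hence B = 8.
The 5 still-open variables together cover exactly {7, 9, 10, 11, 12} — 5 values for 5 variables — and 12 appears only in C's list, so C = 12.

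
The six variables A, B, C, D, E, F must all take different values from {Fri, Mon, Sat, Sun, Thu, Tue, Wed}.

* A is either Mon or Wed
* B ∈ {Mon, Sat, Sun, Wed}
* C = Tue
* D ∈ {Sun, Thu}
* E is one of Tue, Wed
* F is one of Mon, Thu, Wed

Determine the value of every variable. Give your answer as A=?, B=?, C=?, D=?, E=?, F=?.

A=Mon, B=Sat, C=Tue, D=Sun, E=Wed, F=Thu

C's domain is down to {Tue}, so C = Tue. Strike Tue from E.
That leaves E = Wed. Eliminate Wed elsewhere: A, B, F.
A must be Mon (only option left). Remove Mon from B, F.
That leaves F = Thu. So D can't be Thu.
That leaves D = Sun. Remove Sun from B.
B has just one choice, so B = Sat.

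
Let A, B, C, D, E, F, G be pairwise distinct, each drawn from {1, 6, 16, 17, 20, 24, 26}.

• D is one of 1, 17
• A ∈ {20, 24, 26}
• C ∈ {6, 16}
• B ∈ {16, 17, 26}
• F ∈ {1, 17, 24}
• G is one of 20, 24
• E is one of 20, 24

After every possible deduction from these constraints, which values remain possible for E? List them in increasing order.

The 7 variables together cover exactly {1, 6, 16, 17, 20, 24, 26} — 7 values for 7 variables — and 6 appears only in C's list, so C = 6.
Among the 6 still-open variables, 16 fits only B (and all 6 values in {1, 16, 17, 20, 24, 26} must be used), so B = 16.
The 5 still-open variables draw from only 5 values {1, 17, 20, 24, 26}, so each is used; only A can be 26, hence A = 26.
E and G share exactly the 2 values {20, 24}; by pigeonhole those values go to them, so strike 20, 24 from F.
No further eliminations apply; E can still be any of 20, 24.

20, 24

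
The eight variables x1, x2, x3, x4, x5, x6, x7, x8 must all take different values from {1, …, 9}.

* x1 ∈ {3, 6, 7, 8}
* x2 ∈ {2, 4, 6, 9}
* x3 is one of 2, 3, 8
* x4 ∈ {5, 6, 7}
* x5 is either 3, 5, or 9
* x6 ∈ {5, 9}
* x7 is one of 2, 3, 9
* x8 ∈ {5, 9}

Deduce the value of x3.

8

The 8 variables together cover exactly {2, 3, 4, 5, 6, 7, 8, 9} — 8 values for 8 variables — and 4 appears only in x2's list, so x2 = 4.
The 2 variables x6 and x8 are confined to {5, 9}, which locks those values in; drop them from x4, x5, x7.
That leaves x5 = 3. Remove 3 from x1, x3, x7.
That leaves x7 = 2. So x3 can't be 2.
So x3 = 8.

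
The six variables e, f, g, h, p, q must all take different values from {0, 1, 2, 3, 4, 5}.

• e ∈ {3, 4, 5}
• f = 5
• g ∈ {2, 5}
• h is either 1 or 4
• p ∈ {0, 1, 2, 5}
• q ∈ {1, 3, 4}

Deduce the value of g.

2

f's domain is down to {5}, so f = 5. Strike 5 from e, g, p.
So g = 2.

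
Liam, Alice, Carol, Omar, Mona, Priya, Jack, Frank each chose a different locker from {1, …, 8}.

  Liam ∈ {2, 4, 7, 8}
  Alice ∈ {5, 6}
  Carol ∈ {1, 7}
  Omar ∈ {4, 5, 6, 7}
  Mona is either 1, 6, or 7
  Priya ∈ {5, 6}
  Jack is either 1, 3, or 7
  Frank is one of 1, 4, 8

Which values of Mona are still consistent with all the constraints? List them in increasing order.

The 8 variables together cover exactly {1, 2, 3, 4, 5, 6, 7, 8} — 8 values for 8 variables — and 2 appears only in Liam's list, so Liam = 2.
The 7 still-open variables draw from only 7 values {1, 3, 4, 5, 6, 7, 8}, so each is used; only Jack can be 3, hence Jack = 3.
The 6 still-open variables together cover exactly {1, 4, 5, 6, 7, 8} — 6 values for 6 variables — and 8 appears only in Frank's list, so Frank = 8.
Among the 5 still-open variables, 4 fits only Omar (and all 5 values in {1, 4, 5, 6, 7} must be used), so Omar = 4.
The 2 variables Alice and Priya are confined to {5, 6}, which locks those values in; drop them from Mona.
No further eliminations apply; Mona can still be any of 1, 7.

1, 7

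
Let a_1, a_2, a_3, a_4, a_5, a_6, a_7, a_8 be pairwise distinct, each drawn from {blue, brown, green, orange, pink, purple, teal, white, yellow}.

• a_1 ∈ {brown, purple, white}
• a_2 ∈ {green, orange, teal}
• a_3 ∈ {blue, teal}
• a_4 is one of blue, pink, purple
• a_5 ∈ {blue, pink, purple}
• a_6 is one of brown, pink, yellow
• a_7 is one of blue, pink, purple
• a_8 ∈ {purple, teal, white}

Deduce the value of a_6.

yellow

a_4, a_5, a_7 between them cover only {blue, pink, purple} — a naked triple. Remove those values from a_1, a_3, a_6, a_8.
That leaves a_3 = teal. Remove teal from a_2, a_8.
a_8 must be white (only option left). Strike white from a_1.
a_1 has just one choice, so a_1 = brown. So a_6 can't be brown.
So a_6 = yellow.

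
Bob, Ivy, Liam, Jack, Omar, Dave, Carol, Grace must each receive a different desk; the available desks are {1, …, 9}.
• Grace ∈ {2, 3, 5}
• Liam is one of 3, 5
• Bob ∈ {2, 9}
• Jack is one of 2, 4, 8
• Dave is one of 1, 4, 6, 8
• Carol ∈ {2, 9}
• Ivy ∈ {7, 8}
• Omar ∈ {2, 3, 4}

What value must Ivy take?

7

Bob and Carol between them cover only {2, 9} — a naked pair. Remove those values from Jack, Omar, Grace.
The 2 variables Liam and Grace are confined to {3, 5}, which locks those values in; drop them from Omar.
Omar must be 4 (only option left). Eliminate 4 elsewhere: Jack, Dave.
That leaves Jack = 8. Eliminate 8 elsewhere: Ivy, Dave.
So Ivy = 7.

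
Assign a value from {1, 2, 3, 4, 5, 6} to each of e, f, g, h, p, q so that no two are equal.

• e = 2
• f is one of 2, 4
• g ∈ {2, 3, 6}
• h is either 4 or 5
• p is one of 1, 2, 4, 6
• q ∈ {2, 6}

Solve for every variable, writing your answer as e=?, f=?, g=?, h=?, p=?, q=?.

e=2, f=4, g=3, h=5, p=1, q=6

e's domain is down to {2}, so e = 2. Eliminate 2 elsewhere: f, g, p, q.
f must be 4 (only option left). Eliminate 4 elsewhere: h, p.
h has just one choice, so h = 5.
That leaves q = 6. Strike 6 from g, p.
That leaves g = 3.
p must be 1 (only option left).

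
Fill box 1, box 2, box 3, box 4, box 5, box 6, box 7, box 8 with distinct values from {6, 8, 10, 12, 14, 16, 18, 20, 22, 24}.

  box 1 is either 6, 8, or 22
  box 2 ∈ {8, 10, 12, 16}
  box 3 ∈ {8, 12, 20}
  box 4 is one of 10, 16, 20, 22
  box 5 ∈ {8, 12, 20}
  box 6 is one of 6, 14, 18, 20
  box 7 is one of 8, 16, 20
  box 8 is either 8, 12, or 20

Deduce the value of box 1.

6

box 3, box 5, box 8 between them cover only {8, 12, 20} — a naked triple. Remove those values from box 1, box 2, box 4, box 6, box 7.
box 7's domain is down to {16}, so box 7 = 16. So box 2, box 4 can't be 16.
box 2 has just one choice, so box 2 = 10. So box 4 can't be 10.
box 4's domain is down to {22}, so box 4 = 22. So box 1 can't be 22.
So box 1 = 6.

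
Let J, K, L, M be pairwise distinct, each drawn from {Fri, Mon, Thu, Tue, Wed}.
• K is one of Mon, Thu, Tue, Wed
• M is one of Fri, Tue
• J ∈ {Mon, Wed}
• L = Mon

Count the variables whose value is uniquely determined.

2

L's domain is down to {Mon}, so L = Mon. Eliminate Mon elsewhere: J, K.
That leaves J = Wed. Eliminate Wed elsewhere: K.
Determined: J=Wed, L=Mon. The other variables each still have more than one consistent value. That makes 2.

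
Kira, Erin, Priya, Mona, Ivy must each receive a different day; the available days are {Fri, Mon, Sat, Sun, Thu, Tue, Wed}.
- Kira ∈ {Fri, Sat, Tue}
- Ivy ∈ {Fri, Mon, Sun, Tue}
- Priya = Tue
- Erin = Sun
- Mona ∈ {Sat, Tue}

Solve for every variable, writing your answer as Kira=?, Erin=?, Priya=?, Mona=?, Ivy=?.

Kira=Fri, Erin=Sun, Priya=Tue, Mona=Sat, Ivy=Mon

Erin has just one choice, so Erin = Sun. Remove Sun from Ivy.
Priya has just one choice, so Priya = Tue. Remove Tue from Kira, Mona, Ivy.
Mona must be Sat (only option left). Strike Sat from Kira.
Kira's domain is down to {Fri}, so Kira = Fri. Remove Fri from Ivy.
Ivy's domain is down to {Mon}, so Ivy = Mon.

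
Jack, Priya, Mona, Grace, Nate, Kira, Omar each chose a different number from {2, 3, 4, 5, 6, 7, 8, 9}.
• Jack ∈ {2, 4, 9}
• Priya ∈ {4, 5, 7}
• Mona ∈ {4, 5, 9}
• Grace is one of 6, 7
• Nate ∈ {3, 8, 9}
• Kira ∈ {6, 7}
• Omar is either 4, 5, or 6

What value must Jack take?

2

The 2 variables Grace and Kira are confined to {6, 7}, which locks those values in; drop them from Priya, Omar.
The 2 variables Priya and Omar are confined to {4, 5}, which locks those values in; drop them from Jack, Mona.
That leaves Mona = 9. Remove 9 from Jack, Nate.
So Jack = 2.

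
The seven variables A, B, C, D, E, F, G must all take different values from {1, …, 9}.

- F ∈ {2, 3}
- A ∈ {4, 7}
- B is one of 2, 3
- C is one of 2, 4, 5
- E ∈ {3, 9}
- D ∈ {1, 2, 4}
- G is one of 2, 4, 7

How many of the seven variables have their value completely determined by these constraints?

The 7 variables together cover exactly {1, 2, 3, 4, 5, 7, 9} — 7 values for 7 variables — and 1 appears only in D's list, so D = 1.
The 6 still-open variables draw from only 6 values {2, 3, 4, 5, 7, 9}, so each is used; only C can be 5, hence C = 5.
Among the 5 still-open variables, 9 fits only E (and all 5 values in {2, 3, 4, 7, 9} must be used), so E = 9.
B and F between them cover only {2, 3} — a naked pair. Remove those values from G.
Determined: C=5, D=1, E=9. The other variables each still have more than one consistent value. That makes 3.

3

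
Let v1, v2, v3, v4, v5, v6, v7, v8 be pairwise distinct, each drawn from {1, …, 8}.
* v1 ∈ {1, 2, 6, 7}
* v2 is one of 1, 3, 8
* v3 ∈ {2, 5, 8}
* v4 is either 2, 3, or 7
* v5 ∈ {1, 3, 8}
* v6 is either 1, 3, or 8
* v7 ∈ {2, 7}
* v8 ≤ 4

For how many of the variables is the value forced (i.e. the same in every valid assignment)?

3

Among the 8 variables, 4 fits only v8 (and all 8 values in {1, 2, 3, 4, 5, 6, 7, 8} must be used), so v8 = 4.
Among the 7 still-open variables, 5 fits only v3 (and all 7 values in {1, 2, 3, 5, 6, 7, 8} must be used), so v3 = 5.
Among the 6 still-open variables, 6 fits only v1 (and all 6 values in {1, 2, 3, 6, 7, 8} must be used), so v1 = 6.
The 3 variables v2, v5, v6 are confined to {1, 3, 8}, which locks those values in; drop them from v4.
Determined: v1=6, v3=5, v8=4. The other variables each still have more than one consistent value. That makes 3.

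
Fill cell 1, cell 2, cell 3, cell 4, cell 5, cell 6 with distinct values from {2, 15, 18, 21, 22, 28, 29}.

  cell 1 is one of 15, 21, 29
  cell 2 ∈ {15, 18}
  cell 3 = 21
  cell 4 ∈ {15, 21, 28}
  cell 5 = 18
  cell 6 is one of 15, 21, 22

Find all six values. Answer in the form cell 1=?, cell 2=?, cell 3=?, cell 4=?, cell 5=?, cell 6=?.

cell 1=29, cell 2=15, cell 3=21, cell 4=28, cell 5=18, cell 6=22

cell 3 must be 21 (only option left). So cell 1, cell 4, cell 6 can't be 21.
cell 5 has just one choice, so cell 5 = 18. Strike 18 from cell 2.
That leaves cell 2 = 15. Eliminate 15 elsewhere: cell 1, cell 4, cell 6.
cell 4 has just one choice, so cell 4 = 28.
cell 6 must be 22 (only option left).
cell 1's domain is down to {29}, so cell 1 = 29.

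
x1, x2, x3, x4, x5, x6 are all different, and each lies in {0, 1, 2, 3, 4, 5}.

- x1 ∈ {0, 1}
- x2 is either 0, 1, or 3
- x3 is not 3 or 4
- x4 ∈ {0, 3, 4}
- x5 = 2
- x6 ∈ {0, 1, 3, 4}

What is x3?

x5 has just one choice, so x5 = 2. So x3 can't be 2.
The 5 still-open variables together cover exactly {0, 1, 3, 4, 5} — 5 values for 5 variables — and 5 appears only in x3's list, so x3 = 5.

5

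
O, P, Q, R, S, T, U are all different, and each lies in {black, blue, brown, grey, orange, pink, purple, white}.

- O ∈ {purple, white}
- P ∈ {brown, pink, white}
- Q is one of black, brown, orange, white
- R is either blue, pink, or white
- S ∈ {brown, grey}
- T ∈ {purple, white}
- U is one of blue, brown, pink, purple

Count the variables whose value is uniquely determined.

1

O and T share exactly the 2 values {purple, white}; by pigeonhole those values go to them, so strike purple, white from P, Q, R, U.
P, R, U share exactly the 3 values {blue, brown, pink}; by pigeonhole those values go to them, so strike blue, brown, pink from Q, S.
S must be grey (only option left).
Determined: S=grey. The other variables each still have more than one consistent value. That makes 1.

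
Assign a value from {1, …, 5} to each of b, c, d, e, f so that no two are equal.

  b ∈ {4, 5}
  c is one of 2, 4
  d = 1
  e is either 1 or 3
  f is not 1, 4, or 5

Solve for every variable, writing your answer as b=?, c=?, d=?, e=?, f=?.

b=5, c=4, d=1, e=3, f=2

d must be 1 (only option left). So e can't be 1.
e's domain is down to {3}, so e = 3. So f can't be 3.
f's domain is down to {2}, so f = 2. So c can't be 2.
That leaves c = 4. Strike 4 from b.
b has just one choice, so b = 5.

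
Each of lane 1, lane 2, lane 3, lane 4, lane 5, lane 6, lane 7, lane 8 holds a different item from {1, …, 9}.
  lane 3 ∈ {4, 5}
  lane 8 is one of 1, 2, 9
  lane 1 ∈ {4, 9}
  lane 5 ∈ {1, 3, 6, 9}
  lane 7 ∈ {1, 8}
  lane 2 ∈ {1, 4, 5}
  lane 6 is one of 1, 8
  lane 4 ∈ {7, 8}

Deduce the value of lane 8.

lane 6 and lane 7 share exactly the 2 values {1, 8}; by pigeonhole those values go to them, so strike 1, 8 from lane 2, lane 4, lane 5, lane 8.
lane 4 must be 7 (only option left).
lane 2 and lane 3 between them cover only {4, 5} — a naked pair. Remove those values from lane 1.
lane 1's domain is down to {9}, so lane 1 = 9. Strike 9 from lane 5, lane 8.
So lane 8 = 2.

2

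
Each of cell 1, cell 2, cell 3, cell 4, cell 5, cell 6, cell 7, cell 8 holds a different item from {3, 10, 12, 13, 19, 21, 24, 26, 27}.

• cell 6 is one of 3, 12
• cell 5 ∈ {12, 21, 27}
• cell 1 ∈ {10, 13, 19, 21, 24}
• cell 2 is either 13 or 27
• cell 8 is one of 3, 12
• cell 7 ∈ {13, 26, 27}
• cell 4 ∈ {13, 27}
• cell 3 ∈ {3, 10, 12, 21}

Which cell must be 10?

cell 2 and cell 4 share exactly the 2 values {13, 27}; by pigeonhole those values go to them, so strike 13, 27 from cell 1, cell 5, cell 7.
That leaves cell 7 = 26.
cell 6 and cell 8 share exactly the 2 values {3, 12}; by pigeonhole those values go to them, so strike 3, 12 from cell 3, cell 5.
cell 5 has just one choice, so cell 5 = 21. Eliminate 21 elsewhere: cell 1, cell 3.
So 10 goes to cell 3.

cell 3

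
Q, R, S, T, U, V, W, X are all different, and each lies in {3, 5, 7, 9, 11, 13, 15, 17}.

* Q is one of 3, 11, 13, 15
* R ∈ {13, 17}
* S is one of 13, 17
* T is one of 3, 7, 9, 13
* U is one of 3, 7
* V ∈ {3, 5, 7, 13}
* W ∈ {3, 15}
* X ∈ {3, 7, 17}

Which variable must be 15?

The 8 variables draw from only 8 values {3, 5, 7, 9, 11, 13, 15, 17}, so each is used; only V can be 5, hence V = 5.
The 7 still-open variables together cover exactly {3, 7, 9, 11, 13, 15, 17} — 7 values for 7 variables — and 9 appears only in T's list, so T = 9.
Among the 6 still-open variables, 11 fits only Q (and all 6 values in {3, 7, 11, 13, 15, 17} must be used), so Q = 11.
Among the 5 still-open variables, 15 fits only W (and all 5 values in {3, 7, 13, 15, 17} must be used), so W = 15.

W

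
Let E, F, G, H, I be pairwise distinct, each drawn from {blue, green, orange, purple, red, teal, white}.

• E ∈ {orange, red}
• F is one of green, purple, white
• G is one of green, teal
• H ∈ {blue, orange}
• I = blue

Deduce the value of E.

I has just one choice, so I = blue. Remove blue from H.
H has just one choice, so H = orange. So E can't be orange.
So E = red.

red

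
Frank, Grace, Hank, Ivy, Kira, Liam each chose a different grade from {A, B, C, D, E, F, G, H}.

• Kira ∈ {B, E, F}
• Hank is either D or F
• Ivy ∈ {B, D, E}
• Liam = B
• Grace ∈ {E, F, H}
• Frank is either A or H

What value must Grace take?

H

Liam must be B (only option left). Eliminate B elsewhere: Ivy, Kira.
The 5 still-open variables together cover exactly {A, D, E, F, H} — 5 values for 5 variables — and A appears only in Frank's list, so Frank = A.
The 4 still-open variables draw from only 4 values {D, E, F, H}, so each is used; only Grace can be H, hence Grace = H.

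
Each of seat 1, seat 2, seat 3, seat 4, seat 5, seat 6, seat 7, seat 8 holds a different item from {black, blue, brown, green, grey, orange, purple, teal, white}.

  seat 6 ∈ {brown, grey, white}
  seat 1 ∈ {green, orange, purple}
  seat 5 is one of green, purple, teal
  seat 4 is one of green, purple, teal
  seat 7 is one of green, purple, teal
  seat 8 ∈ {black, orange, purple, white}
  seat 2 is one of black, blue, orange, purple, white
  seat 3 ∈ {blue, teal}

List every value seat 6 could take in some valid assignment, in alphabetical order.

brown, grey

seat 4, seat 5, seat 7 between them cover only {green, purple, teal} — a naked triple. Remove those values from seat 1, seat 2, seat 3, seat 8.
That leaves seat 1 = orange. So seat 2, seat 8 can't be orange.
seat 3's domain is down to {blue}, so seat 3 = blue. Remove blue from seat 2.
The 2 variables seat 2 and seat 8 are confined to {black, white}, which locks those values in; drop them from seat 6.
No further eliminations apply; seat 6 can still be any of brown, grey.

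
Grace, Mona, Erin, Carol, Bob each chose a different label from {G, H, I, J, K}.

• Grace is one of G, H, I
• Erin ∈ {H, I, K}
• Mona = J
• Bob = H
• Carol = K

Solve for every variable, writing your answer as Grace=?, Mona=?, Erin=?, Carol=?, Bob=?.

Grace=G, Mona=J, Erin=I, Carol=K, Bob=H

Mona must be J (only option left).
Carol must be K (only option left). Strike K from Erin.
Bob's domain is down to {H}, so Bob = H. Strike H from Grace, Erin.
That leaves Erin = I. So Grace can't be I.
Grace has just one choice, so Grace = G.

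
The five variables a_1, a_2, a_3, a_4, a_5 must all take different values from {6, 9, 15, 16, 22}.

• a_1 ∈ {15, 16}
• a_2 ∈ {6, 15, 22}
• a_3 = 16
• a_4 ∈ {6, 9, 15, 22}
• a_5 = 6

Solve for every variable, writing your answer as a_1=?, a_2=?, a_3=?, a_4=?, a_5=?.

a_1=15, a_2=22, a_3=16, a_4=9, a_5=6

a_3's domain is down to {16}, so a_3 = 16. Strike 16 from a_1.
That leaves a_5 = 6. Remove 6 from a_2, a_4.
a_1's domain is down to {15}, so a_1 = 15. Remove 15 from a_2, a_4.
a_2's domain is down to {22}, so a_2 = 22. Eliminate 22 elsewhere: a_4.
a_4 must be 9 (only option left).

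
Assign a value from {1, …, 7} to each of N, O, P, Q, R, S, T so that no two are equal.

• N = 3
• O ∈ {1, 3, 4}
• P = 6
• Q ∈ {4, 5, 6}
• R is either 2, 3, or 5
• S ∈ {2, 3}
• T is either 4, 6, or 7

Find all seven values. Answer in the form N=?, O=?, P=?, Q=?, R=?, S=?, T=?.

N=3, O=1, P=6, Q=4, R=5, S=2, T=7

N has just one choice, so N = 3. So O, R, S can't be 3.
That leaves P = 6. Strike 6 from Q, T.
S has just one choice, so S = 2. Remove 2 from R.
R's domain is down to {5}, so R = 5. So Q can't be 5.
Q must be 4 (only option left). Remove 4 from O, T.
T must be 7 (only option left).
That leaves O = 1.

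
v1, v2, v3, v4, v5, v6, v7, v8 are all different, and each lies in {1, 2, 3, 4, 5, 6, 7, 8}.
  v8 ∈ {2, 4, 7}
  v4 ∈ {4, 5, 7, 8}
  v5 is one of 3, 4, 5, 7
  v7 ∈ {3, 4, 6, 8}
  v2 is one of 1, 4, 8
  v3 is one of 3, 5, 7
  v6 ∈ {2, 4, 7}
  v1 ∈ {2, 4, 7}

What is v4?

8

The 8 variables together cover exactly {1, 2, 3, 4, 5, 6, 7, 8} — 8 values for 8 variables — and 1 appears only in v2's list, so v2 = 1.
The 7 still-open variables draw from only 7 values {2, 3, 4, 5, 6, 7, 8}, so each is used; only v7 can be 6, hence v7 = 6.
Among the 6 still-open variables, 8 fits only v4 (and all 6 values in {2, 3, 4, 5, 7, 8} must be used), so v4 = 8.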